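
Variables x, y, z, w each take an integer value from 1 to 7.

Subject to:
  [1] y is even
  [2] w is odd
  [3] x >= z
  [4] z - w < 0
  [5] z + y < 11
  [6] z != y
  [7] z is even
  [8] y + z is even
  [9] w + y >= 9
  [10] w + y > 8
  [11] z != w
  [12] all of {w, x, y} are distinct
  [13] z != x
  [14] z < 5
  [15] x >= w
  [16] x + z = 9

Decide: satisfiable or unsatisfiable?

Try x = 7, y = 6, z = 2, w = 3.
Check constraint 4: z - w = -1; constraint 5: z + y = 8. The remaining constraints are straightforward to verify.

Satisfiable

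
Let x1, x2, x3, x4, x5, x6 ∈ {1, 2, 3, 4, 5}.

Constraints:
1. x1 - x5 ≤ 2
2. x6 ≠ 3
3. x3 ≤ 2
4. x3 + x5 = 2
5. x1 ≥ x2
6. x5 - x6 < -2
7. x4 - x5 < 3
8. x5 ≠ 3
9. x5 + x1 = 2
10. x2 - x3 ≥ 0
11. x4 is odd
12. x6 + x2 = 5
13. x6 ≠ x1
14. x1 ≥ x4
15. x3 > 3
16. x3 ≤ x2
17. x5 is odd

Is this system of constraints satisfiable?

Unsatisfiable

From constraint 15: x3 ≥ 4. From constraint 3: x3 ≤ 2. But 2 < 4, so no value of x3 works.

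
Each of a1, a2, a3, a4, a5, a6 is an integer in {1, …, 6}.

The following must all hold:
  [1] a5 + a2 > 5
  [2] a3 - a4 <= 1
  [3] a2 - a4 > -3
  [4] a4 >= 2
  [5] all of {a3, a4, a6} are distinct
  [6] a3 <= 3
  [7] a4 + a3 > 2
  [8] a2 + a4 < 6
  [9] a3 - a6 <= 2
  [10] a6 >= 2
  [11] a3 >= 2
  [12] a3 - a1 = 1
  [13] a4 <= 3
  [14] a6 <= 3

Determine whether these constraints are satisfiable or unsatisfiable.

Constraints 4, 6, 10, 11, 13, and 14 confine each of a3, a4, a6 to the 2 values {2, 3}.
Constraint 5 requires all 3 of them to be distinct, but only 2 values are available — impossible by the pigeonhole principle.

Unsatisfiable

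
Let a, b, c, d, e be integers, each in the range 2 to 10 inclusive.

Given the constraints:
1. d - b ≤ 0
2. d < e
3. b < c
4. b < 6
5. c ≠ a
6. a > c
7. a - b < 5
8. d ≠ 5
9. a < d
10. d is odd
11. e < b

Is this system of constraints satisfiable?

Constraints 2, 3, 6, 9, and 11 give d < e, e < b, b < c, c < a, a < d. Chaining: d < e < b < c < a < d, which forces d < d — impossible.

Unsatisfiable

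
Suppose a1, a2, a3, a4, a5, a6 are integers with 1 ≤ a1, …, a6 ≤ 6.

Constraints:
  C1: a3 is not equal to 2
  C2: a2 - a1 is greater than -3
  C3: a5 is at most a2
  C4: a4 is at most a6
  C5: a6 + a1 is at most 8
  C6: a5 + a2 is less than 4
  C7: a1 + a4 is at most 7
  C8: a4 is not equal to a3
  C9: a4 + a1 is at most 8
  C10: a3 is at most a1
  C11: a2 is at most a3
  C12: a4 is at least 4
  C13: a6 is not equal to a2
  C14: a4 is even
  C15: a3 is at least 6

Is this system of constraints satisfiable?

From constraints 4 and 12: a6 ≥ a4 ≥ 4. From constraints 10 and 15: a1 ≥ a3 ≥ 6. Hence a6 + a1 ≥ 10. But constraint 5 requires a6 + a1 ≤ 8, and 8 < 10. Contradiction.

Unsatisfiable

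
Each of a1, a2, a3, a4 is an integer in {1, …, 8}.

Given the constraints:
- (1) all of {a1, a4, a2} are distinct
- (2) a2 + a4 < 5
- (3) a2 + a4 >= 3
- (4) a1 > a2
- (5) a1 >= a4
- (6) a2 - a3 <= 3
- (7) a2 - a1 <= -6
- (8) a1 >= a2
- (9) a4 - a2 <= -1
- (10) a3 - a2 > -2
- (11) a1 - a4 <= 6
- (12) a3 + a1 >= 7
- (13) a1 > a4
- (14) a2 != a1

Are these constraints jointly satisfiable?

Unsatisfiable

Constraints 7, 9, and 11 give a2 − a4 ≥ 1, a4 − a1 ≥ -6, a1 − a2 ≥ 6.
Adding all 3 inequalities: the left sides telescope to 0, and the right sides sum to 1 + (-6) + 6 = 1. So 0 ≥ 1, which is false.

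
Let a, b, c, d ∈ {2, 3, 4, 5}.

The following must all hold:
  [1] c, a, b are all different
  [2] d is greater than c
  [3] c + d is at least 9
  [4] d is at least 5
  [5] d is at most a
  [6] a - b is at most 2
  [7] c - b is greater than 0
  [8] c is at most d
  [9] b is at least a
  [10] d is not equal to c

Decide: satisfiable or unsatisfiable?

Unsatisfiable

Constraints 2, 5, 7, and 9 give d ≤ a, a ≤ b, b < c, c < d. Chaining: d ≤ a ≤ b < c < d, which forces d < d — impossible.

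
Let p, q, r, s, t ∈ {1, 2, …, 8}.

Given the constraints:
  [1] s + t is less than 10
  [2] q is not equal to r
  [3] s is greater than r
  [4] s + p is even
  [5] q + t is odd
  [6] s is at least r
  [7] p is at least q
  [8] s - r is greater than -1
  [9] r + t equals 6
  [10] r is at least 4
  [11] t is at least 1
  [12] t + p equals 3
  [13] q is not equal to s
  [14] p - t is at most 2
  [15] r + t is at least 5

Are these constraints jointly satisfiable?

Satisfiable

Try p = 2, q = 2, r = 5, s = 6, t = 1.
Check constraint 1: s + t = 7; constraint 8: s - r = 1; constraint 9: r + t = 6. The remaining constraints are straightforward to verify.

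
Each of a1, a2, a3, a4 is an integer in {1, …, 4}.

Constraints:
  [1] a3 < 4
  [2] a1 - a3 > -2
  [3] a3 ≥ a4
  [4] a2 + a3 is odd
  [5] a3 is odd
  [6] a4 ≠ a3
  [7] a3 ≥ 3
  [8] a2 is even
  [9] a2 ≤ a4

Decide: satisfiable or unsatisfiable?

Setting (a1, a2, a3, a4) = (4, 2, 3, 2) satisfies everything: constraint 2: a1 - a3 = 1; constraint 4: a2 + a3 = 5 is odd, and the others follow.

Satisfiable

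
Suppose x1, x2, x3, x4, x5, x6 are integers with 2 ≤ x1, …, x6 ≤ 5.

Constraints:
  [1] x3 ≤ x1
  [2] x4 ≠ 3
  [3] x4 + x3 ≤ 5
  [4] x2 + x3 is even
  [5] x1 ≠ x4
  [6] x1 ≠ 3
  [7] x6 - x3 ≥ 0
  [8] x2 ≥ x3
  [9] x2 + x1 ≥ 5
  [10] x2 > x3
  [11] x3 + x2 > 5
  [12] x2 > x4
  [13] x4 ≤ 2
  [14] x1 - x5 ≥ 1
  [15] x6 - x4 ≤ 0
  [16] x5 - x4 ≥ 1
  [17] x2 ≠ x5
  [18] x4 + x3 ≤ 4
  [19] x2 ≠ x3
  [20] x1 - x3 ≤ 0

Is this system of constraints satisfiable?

Constraints 7, 14, 15, 16, and 20 give x1 − x5 ≥ 1, x5 − x4 ≥ 1, x4 − x6 ≥ 0, x6 − x3 ≥ 0, x3 − x1 ≥ 0.
Adding all 5 inequalities: the left sides telescope to 0, and the right sides sum to 1 + 1 + 0 + 0 + 0 = 2. So 0 ≥ 2, which is false.

Unsatisfiable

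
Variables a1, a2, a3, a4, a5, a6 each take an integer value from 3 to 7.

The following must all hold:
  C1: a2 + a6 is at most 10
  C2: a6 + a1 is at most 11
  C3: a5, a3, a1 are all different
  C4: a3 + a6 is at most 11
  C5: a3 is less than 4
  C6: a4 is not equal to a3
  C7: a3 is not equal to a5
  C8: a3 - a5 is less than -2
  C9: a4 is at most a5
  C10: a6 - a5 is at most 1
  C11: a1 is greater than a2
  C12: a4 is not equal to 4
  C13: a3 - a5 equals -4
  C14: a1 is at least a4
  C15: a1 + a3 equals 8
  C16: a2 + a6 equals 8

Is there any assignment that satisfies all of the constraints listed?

Take a1 = 5, a2 = 3, a3 = 3, a4 = 5, a5 = 7, a6 = 5. Then constraint 1: a2 + a6 = 8; constraint 2: a6 + a1 = 10, and every other listed constraint is also met.

Satisfiable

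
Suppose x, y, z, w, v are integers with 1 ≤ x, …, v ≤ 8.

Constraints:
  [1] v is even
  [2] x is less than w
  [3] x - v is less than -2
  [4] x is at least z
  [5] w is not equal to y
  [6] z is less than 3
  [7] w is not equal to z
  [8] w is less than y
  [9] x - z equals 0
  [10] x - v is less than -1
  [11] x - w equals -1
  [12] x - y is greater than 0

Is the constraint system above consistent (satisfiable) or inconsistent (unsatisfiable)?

Constraints 2, 8, and 12 give x < w, w < y, y < x. Chaining: x < w < y < x, which forces x < x — impossible.

Unsatisfiable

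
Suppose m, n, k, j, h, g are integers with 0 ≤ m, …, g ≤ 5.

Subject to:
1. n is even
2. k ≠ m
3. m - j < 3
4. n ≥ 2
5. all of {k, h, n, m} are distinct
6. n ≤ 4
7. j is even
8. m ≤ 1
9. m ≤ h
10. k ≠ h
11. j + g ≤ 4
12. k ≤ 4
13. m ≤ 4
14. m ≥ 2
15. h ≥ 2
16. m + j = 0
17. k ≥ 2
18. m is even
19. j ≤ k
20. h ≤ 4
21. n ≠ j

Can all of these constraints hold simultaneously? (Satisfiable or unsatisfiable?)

Constraints 4, 6, 12, 13, 14, 15, 17, and 20 confine each of k, h, n, m to the 3 values {2, …, 4}.
Constraint 5 requires all 4 of them to be distinct, but only 3 values are available — impossible by the pigeonhole principle.

Unsatisfiable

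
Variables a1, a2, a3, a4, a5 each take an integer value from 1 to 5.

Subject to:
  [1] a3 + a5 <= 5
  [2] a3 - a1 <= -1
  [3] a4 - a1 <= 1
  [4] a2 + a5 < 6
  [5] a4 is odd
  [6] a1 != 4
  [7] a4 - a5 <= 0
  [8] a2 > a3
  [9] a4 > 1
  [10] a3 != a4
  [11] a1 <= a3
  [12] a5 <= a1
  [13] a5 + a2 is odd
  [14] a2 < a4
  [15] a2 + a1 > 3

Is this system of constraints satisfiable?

Unsatisfiable

Constraints 7, 8, 11, 12, and 14 give a5 ≤ a1, a1 ≤ a3, a3 < a2, a2 < a4, a4 ≤ a5. Chaining: a5 ≤ a1 ≤ a3 < a2 < a4 ≤ a5, which forces a5 < a5 — impossible.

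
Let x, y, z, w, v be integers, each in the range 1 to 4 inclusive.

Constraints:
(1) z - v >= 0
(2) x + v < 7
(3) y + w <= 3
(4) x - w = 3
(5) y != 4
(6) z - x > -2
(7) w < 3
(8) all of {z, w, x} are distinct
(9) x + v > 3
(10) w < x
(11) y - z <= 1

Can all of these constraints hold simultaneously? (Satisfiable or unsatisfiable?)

Satisfiable

Take x = 4, y = 2, z = 3, w = 1, v = 1. Then constraint 1: z - v = 2; constraint 2: x + v = 5, and every other listed constraint is also met.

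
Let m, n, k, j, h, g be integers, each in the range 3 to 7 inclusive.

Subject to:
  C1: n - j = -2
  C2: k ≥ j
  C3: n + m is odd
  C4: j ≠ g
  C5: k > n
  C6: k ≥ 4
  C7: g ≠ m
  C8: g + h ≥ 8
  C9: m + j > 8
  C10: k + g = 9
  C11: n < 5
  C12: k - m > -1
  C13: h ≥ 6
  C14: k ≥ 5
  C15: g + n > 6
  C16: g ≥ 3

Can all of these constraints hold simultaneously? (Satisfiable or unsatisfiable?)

Satisfiable

Setting (m, n, k, j, h, g) = (5, 4, 6, 6, 7, 3) satisfies everything: constraint 1: n - j = -2; constraint 8: g + h = 10, and the others follow.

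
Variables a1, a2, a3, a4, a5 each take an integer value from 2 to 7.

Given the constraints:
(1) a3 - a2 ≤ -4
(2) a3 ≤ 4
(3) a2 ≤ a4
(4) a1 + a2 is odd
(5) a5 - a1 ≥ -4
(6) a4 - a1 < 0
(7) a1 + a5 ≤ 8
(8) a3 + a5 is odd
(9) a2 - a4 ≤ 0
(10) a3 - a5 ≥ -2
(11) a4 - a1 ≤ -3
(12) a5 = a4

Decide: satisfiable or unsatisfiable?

Constraints 1, 5, 9, 10, and 11 give a4 − a2 ≥ 0, a2 − a3 ≥ 4, a3 − a5 ≥ -2, a5 − a1 ≥ -4, a1 − a4 ≥ 3.
Adding all 5 inequalities: the left sides telescope to 0, and the right sides sum to 0 + 4 + (-2) + (-4) + 3 = 1. So 0 ≥ 1, which is false.

Unsatisfiable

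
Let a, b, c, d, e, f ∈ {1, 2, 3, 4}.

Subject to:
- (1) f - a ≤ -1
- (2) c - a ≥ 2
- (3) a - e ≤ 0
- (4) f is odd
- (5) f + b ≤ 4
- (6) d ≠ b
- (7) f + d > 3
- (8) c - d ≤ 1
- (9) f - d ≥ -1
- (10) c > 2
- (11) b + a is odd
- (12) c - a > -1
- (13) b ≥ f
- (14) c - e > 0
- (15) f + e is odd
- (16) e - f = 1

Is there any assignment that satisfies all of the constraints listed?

Constraints 1, 2, 8, and 9 give c − a ≥ 2, a − f ≥ 1, f − d ≥ -1, d − c ≥ -1.
Adding all 4 inequalities: the left sides telescope to 0, and the right sides sum to 2 + 1 + (-1) + (-1) = 1. So 0 ≥ 1, which is false.

Unsatisfiable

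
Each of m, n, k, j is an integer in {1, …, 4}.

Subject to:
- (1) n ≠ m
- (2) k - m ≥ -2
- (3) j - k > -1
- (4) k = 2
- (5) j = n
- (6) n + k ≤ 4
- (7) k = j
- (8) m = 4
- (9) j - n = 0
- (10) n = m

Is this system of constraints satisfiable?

Unsatisfiable

Constraint 4 fixes k = 2 and constraint 8 fixes m = 4. Constraints 5, 7, and 10 give k = j = n = m, so k = m. But 2 ≠ 4 — contradiction.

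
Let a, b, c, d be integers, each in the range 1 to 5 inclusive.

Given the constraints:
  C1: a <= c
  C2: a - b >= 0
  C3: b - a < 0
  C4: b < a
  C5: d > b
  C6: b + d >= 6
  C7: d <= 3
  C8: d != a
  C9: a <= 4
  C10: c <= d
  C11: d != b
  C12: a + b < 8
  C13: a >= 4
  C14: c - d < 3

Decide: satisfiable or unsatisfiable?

From constraints 1 and 13: c ≥ a and a ≥ 4, so c ≥ 4. From constraints 7 and 10: c ≤ d and d ≤ 3, so c ≤ 3. But 3 < 4, so no value of c works.

Unsatisfiable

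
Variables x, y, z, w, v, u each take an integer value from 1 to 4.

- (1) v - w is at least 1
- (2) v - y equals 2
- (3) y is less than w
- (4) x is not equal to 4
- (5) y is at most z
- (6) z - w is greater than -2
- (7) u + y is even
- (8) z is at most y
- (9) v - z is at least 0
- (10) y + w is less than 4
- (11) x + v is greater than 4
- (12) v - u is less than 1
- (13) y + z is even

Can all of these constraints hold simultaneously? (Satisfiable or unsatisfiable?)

Satisfiable

Take x = 2, y = 1, z = 1, w = 2, v = 3, u = 3. Then constraint 1: v - w = 1; constraint 2: v - y = 2, and every other listed constraint is also met.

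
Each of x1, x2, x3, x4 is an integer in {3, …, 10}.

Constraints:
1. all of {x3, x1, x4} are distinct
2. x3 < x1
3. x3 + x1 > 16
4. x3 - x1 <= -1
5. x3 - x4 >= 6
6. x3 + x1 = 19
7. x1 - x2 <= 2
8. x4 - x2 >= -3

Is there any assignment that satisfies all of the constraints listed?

Constraints 4, 5, 7, and 8 give x3 − x4 ≥ 6, x4 − x2 ≥ -3, x2 − x1 ≥ -2, x1 − x3 ≥ 1.
Adding all 4 inequalities: the left sides telescope to 0, and the right sides sum to 6 + (-3) + (-2) + 1 = 2. So 0 ≥ 2, which is false.

Unsatisfiable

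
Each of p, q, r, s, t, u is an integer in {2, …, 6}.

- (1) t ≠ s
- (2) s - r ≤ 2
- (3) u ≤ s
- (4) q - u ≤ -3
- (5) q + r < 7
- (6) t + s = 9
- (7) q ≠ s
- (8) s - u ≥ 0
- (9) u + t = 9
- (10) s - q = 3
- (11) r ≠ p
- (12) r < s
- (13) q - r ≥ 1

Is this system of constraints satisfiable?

Unsatisfiable

Constraints 2, 4, 8, and 13 give u − q ≥ 3, q − r ≥ 1, r − s ≥ -2, s − u ≥ 0.
Adding all 4 inequalities: the left sides telescope to 0, and the right sides sum to 3 + 1 + (-2) + 0 = 2. So 0 ≥ 2, which is false.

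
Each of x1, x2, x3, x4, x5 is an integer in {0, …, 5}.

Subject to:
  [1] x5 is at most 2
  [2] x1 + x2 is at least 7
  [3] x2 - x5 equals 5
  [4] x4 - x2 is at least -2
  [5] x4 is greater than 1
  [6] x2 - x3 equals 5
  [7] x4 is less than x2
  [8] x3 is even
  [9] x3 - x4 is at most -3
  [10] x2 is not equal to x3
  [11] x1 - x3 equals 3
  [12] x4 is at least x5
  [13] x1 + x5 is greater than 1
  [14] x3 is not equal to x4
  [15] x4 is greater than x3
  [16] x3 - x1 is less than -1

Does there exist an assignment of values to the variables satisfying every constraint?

The assignment x1 = 3, x2 = 5, x3 = 0, x4 = 4, x5 = 0 works:
  constraint 2 holds since x1 + x2 = 8.
  constraint 3 holds since x2 - x5 = 5.
The rest check out directly.

Satisfiable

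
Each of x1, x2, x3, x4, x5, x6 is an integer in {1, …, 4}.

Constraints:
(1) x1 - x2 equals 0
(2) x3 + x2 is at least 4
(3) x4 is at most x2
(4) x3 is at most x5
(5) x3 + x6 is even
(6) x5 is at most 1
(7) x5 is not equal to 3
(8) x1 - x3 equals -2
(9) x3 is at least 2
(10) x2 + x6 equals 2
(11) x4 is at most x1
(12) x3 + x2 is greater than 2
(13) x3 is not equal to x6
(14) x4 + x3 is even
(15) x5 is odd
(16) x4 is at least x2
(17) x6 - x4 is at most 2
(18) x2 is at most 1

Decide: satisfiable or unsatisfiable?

From constraints 4 and 6: x3 ≤ x5 ≤ 1. From constraint 18: x2 ≤ 1. Hence x3 + x2 ≤ 2. But constraint 2 requires x3 + x2 ≥ 4, and 4 > 2. Contradiction.

Unsatisfiable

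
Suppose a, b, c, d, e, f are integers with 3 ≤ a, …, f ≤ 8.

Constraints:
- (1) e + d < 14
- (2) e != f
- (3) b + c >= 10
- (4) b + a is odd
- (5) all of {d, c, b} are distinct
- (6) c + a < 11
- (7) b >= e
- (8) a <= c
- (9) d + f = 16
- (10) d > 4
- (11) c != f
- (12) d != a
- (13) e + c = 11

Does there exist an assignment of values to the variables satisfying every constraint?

Satisfiable

Take a = 3, b = 4, c = 7, d = 8, e = 4, f = 8. Then constraint 1: e + d = 12; constraint 3: b + c = 11; constraint 6: c + a = 10, and every other listed constraint is also met.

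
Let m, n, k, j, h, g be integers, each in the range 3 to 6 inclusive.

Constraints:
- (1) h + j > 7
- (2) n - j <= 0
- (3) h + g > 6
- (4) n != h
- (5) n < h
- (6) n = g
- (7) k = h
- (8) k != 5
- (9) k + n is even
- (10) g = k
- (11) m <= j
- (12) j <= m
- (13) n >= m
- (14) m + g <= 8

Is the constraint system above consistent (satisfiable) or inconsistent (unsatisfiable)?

Unsatisfiable

From constraints 6, 7, and 10, n = g = k = h, so n = h. But constraint 4 says n ≠ h. Contradiction.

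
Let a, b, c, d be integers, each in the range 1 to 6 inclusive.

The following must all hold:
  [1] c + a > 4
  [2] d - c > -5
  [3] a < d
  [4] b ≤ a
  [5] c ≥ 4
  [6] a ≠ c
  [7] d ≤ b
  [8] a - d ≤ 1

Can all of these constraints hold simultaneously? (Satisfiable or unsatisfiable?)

Unsatisfiable

Constraints 3, 4, and 7 give d ≤ b, b ≤ a, a < d. Chaining: d ≤ b ≤ a < d, which forces d < d — impossible.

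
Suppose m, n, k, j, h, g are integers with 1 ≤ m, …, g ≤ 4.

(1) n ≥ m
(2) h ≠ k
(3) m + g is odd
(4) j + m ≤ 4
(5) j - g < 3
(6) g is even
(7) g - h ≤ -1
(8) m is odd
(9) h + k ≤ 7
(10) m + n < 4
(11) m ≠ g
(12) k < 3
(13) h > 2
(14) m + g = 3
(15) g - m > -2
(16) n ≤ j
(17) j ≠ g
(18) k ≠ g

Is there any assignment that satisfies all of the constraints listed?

One satisfying assignment is m = 1, n = 2, k = 1, j = 3, h = 4, g = 2.
For the less obvious constraints — constraint 4: j + m = 4; constraint 5: j - g = 1; constraint 7: g - h = -2 — and the others hold by inspection.

Satisfiable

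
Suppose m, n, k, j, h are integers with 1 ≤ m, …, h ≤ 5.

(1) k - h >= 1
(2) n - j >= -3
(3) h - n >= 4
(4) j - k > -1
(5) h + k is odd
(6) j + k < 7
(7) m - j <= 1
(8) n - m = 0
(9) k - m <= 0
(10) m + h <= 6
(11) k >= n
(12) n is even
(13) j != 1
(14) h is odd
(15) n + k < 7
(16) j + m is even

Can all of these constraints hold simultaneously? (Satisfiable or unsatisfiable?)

Constraints 1, 2, 3, 7, and 9 give n − j ≥ -3, j − m ≥ -1, m − k ≥ 0, k − h ≥ 1, h − n ≥ 4.
Adding all 5 inequalities: the left sides telescope to 0, and the right sides sum to (-3) + (-1) + 0 + 1 + 4 = 1. So 0 ≥ 1, which is false.

Unsatisfiable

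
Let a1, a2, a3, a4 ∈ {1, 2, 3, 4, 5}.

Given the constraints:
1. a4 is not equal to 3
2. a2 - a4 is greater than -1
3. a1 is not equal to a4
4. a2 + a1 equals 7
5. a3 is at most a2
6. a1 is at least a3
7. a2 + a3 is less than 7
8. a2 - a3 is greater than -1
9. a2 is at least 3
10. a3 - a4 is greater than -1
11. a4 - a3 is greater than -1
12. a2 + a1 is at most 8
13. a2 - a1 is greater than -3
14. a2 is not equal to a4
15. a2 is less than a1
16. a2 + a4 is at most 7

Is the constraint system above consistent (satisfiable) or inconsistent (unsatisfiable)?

Take a1 = 4, a2 = 3, a3 = 2, a4 = 2. Then constraint 2: a2 - a4 = 1; constraint 4: a2 + a1 = 7, and every other listed constraint is also met.

Satisfiable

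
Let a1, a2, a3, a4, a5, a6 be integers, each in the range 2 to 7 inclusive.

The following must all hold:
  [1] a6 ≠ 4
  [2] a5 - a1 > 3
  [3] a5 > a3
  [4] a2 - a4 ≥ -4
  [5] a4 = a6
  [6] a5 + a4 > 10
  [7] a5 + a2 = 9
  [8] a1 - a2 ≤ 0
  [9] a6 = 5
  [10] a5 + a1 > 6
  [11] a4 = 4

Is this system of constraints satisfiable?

Unsatisfiable

Constraint 11 fixes a4 = 4 and constraint 9 fixes a6 = 5, but constraint 5 requires a4 = a6. Since 4 ≠ 5, contradiction.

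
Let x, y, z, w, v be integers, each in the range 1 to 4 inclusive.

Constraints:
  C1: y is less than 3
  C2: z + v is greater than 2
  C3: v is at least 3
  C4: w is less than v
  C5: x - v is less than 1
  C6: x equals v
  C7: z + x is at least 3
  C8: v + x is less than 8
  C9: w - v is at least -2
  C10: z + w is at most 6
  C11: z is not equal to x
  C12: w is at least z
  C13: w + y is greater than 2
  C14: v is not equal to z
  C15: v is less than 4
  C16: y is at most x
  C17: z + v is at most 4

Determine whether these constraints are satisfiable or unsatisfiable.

Satisfiable

Setting (x, y, z, w, v) = (3, 1, 1, 2, 3) satisfies everything: constraint 2: z + v = 4; constraint 5: x - v = 0; constraint 7: z + x = 4, and the others follow.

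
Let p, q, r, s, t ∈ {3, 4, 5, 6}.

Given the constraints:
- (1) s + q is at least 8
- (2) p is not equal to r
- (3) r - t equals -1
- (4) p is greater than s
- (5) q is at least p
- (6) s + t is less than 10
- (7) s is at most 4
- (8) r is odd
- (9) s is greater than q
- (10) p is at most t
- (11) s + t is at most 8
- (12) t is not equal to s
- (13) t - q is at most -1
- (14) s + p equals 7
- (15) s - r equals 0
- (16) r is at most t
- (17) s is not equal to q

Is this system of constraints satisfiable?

Constraints 4, 9, 10, and 13 give q < s, s < p, p ≤ t, t < q. Chaining: q < s < p ≤ t < q, which forces q < q — impossible.

Unsatisfiable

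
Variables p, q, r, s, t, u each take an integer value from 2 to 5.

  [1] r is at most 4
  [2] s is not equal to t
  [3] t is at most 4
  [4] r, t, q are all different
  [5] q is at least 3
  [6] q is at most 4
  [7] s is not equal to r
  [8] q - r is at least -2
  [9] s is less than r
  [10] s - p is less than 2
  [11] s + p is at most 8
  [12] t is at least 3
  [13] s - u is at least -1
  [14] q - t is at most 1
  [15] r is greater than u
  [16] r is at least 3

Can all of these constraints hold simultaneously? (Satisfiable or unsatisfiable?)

Unsatisfiable

Constraints 1, 3, 5, 6, 12, and 16 confine each of r, t, q to the 2 values {3, 4}.
Constraint 4 requires all 3 of them to be distinct, but only 2 values are available — impossible by the pigeonhole principle.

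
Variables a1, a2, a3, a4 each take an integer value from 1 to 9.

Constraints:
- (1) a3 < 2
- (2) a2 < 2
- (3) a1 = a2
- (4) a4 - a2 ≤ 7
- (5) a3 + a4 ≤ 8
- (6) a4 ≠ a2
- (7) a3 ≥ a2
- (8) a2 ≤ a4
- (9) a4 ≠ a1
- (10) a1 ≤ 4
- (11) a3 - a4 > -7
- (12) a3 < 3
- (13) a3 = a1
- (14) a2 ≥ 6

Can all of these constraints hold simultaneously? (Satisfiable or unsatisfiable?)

From constraints 7 and 14: a3 ≥ a2 and a2 ≥ 6, so a3 ≥ 6. From constraint 1: a3 ≤ 1. But 1 < 6, so no value of a3 works.

Unsatisfiable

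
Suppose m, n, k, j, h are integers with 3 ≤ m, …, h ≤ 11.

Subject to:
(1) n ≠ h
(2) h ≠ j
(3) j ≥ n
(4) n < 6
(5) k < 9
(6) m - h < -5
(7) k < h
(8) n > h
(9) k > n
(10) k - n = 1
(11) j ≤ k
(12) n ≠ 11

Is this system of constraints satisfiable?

Constraints 7, 8, and 9 give h < n, n < k, k < h. Chaining: h < n < k < h, which forces h < h — impossible.

Unsatisfiable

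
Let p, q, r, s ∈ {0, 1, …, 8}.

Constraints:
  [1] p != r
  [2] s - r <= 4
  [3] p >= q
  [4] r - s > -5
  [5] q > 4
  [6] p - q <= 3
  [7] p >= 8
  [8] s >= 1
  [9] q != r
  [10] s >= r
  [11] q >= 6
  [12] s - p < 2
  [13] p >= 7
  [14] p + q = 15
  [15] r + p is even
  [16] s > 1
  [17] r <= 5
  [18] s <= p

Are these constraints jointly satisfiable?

Satisfiable

Try p = 8, q = 7, r = 4, s = 7.
Check constraint 2: s - r = 3; constraint 4: r - s = -3. The remaining constraints are straightforward to verify.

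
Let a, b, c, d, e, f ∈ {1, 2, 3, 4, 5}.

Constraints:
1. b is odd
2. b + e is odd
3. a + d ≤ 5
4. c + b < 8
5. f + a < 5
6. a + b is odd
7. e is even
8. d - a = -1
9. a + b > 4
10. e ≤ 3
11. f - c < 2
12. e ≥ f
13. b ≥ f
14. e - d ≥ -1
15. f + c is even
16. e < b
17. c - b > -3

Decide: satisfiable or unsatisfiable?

Satisfiable

Take a = 2, b = 3, c = 2, d = 1, e = 2, f = 2. Then constraint 3: a + d = 3; constraint 4: c + b = 5; constraint 5: f + a = 4, and every other listed constraint is also met.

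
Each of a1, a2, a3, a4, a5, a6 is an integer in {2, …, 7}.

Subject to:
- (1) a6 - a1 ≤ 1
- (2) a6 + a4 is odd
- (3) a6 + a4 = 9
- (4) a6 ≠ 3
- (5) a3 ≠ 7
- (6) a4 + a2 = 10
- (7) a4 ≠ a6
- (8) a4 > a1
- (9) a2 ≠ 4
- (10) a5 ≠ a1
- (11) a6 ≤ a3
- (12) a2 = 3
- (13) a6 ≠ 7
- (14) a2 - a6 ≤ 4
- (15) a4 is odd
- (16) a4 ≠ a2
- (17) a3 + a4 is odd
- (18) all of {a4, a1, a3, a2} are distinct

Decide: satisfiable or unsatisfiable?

Satisfiable

The assignment a1 = 2, a2 = 3, a3 = 6, a4 = 7, a5 = 7, a6 = 2 works:
  constraint 1 holds since a6 - a1 = 0.
  constraint 3 holds since a6 + a4 = 9.
  constraint 6 holds since a4 + a2 = 10.
The rest check out directly.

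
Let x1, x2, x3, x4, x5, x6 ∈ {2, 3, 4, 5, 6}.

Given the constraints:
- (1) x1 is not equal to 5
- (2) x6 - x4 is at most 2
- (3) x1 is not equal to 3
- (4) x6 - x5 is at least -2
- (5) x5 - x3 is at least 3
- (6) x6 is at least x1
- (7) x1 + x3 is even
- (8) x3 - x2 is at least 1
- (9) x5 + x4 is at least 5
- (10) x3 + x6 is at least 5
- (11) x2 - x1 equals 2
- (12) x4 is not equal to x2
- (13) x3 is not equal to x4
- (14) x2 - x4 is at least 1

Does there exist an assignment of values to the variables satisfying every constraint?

Unsatisfiable

Constraints 2, 4, 5, 8, and 14 give x3 − x2 ≥ 1, x2 − x4 ≥ 1, x4 − x6 ≥ -2, x6 − x5 ≥ -2, x5 − x3 ≥ 3.
Adding all 5 inequalities: the left sides telescope to 0, and the right sides sum to 1 + 1 + (-2) + (-2) + 3 = 1. So 0 ≥ 1, which is false.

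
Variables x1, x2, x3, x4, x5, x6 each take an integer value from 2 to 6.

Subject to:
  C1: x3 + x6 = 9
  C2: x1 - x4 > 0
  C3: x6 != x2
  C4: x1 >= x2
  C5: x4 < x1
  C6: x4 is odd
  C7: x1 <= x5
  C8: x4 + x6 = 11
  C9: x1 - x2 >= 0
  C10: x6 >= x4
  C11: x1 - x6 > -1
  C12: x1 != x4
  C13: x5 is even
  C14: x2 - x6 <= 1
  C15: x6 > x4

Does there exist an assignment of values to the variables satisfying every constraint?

Setting (x1, x2, x3, x4, x5, x6) = (6, 5, 3, 5, 6, 6) satisfies everything: constraint 1: x3 + x6 = 9; constraint 2: x1 - x4 = 1, and the others follow.

Satisfiable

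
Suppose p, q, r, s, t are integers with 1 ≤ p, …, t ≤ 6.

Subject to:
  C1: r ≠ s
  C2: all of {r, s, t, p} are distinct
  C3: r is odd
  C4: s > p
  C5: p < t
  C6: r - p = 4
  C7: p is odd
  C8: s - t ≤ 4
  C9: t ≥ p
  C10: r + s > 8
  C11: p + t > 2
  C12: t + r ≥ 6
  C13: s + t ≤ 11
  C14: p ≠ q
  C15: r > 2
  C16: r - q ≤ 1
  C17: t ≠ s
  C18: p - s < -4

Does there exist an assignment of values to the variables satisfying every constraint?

Satisfiable

Try p = 1, q = 5, r = 5, s = 6, t = 4.
Check constraint 6: r - p = 4; constraint 8: s - t = 2; constraint 10: r + s = 11. The remaining constraints are straightforward to verify.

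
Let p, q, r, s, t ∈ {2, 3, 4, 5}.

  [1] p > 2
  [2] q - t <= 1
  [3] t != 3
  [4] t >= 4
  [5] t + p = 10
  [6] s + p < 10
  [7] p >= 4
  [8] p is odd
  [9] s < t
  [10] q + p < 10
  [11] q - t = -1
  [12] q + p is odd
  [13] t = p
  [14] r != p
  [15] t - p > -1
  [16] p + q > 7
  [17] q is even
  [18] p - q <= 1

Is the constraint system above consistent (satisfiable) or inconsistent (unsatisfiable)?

Take p = 5, q = 4, r = 3, s = 2, t = 5. Then constraint 2: q - t = -1; constraint 5: t + p = 10; constraint 6: s + p = 7, and every other listed constraint is also met.

Satisfiable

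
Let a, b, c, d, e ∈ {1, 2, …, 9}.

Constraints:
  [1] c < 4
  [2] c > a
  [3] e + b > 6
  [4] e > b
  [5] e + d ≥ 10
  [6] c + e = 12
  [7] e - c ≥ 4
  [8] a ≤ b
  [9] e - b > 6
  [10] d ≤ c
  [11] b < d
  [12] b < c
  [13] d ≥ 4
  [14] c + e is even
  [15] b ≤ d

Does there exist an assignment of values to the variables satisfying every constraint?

From constraints 10 and 13: c ≥ d and d ≥ 4, so c ≥ 4. From constraint 1: c ≤ 3. But 3 < 4, so no value of c works.

Unsatisfiable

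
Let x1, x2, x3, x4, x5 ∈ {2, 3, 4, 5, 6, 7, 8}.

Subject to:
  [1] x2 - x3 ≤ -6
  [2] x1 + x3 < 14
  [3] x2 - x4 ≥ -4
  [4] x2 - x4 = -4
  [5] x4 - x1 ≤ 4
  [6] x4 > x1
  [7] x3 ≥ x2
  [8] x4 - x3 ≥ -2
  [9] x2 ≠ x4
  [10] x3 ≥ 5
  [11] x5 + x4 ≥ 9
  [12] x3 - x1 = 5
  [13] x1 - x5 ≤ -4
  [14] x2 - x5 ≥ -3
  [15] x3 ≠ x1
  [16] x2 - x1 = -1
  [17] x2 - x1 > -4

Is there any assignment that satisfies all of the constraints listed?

Constraints 1, 5, 8, 13, and 14 give x2 − x5 ≥ -3, x5 − x1 ≥ 4, x1 − x4 ≥ -4, x4 − x3 ≥ -2, x3 − x2 ≥ 6.
Adding all 5 inequalities: the left sides telescope to 0, and the right sides sum to (-3) + 4 + (-4) + (-2) + 6 = 1. So 0 ≥ 1, which is false.

Unsatisfiable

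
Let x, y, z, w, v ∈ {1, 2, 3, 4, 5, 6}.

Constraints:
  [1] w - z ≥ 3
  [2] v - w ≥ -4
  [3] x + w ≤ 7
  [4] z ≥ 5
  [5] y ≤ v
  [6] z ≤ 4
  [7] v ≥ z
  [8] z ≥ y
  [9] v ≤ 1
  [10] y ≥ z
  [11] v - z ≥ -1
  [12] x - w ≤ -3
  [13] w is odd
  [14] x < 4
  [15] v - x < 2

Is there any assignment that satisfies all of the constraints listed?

Unsatisfiable

From constraints 4 and 10: y ≥ z and z ≥ 5, so y ≥ 5. From constraints 5 and 9: y ≤ v and v ≤ 1, so y ≤ 1. But 1 < 5, so no value of y works.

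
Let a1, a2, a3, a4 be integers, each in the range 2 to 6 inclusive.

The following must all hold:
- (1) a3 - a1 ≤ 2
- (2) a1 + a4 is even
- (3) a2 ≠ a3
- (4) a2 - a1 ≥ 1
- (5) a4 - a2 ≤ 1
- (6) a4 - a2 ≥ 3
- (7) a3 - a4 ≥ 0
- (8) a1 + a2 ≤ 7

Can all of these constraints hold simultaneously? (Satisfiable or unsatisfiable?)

Unsatisfiable

Constraints 1, 4, 6, and 7 give a3 − a4 ≥ 0, a4 − a2 ≥ 3, a2 − a1 ≥ 1, a1 − a3 ≥ -2.
Adding all 4 inequalities: the left sides telescope to 0, and the right sides sum to 0 + 3 + 1 + (-2) = 2. So 0 ≥ 2, which is false.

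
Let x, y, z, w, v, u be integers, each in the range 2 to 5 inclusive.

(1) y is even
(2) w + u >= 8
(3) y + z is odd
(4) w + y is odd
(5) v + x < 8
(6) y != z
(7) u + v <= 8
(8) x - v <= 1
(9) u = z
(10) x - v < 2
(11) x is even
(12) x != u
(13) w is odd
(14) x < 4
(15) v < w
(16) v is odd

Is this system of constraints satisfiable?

Satisfiable

Setting (x, y, z, w, v, u) = (2, 4, 3, 5, 3, 3) satisfies everything: constraint 2: w + u = 8; constraint 5: v + x = 5; constraint 7: u + v = 6, and the others follow.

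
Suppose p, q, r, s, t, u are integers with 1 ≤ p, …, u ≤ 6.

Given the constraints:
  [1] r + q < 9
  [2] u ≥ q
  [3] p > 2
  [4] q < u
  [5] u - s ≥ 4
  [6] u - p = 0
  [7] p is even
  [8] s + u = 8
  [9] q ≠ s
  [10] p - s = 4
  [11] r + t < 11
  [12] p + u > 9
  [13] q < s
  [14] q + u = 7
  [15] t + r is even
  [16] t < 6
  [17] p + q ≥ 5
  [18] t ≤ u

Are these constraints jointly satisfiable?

The assignment p = 6, q = 1, r = 6, s = 2, t = 4, u = 6 works:
  constraint 1 holds since r + q = 7.
  constraint 5 holds since u - s = 4.
  constraint 6 holds since u - p = 0.
The rest check out directly.

Satisfiable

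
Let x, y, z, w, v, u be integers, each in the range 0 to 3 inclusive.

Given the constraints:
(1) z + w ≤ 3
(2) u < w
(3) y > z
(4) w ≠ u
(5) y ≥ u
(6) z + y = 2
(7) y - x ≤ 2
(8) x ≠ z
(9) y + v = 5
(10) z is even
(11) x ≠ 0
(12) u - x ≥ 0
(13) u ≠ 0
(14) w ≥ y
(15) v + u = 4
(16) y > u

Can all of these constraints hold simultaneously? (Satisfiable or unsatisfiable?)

Satisfiable

Try x = 1, y = 2, z = 0, w = 3, v = 3, u = 1.
Check constraint 1: z + w = 3; constraint 6: z + y = 2; constraint 7: y - x = 1. The remaining constraints are straightforward to verify.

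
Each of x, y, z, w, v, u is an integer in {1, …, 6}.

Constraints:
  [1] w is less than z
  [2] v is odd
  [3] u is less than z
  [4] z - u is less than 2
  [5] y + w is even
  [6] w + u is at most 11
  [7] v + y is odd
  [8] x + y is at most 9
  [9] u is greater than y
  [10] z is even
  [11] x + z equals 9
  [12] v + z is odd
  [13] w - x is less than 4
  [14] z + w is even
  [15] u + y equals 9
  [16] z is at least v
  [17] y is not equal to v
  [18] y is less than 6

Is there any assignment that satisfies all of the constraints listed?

Satisfiable

One satisfying assignment is x = 3, y = 4, z = 6, w = 4, v = 5, u = 5.
For the less obvious constraints — constraint 4: z - u = 1; constraint 6: w + u = 9 — and the others hold by inspection.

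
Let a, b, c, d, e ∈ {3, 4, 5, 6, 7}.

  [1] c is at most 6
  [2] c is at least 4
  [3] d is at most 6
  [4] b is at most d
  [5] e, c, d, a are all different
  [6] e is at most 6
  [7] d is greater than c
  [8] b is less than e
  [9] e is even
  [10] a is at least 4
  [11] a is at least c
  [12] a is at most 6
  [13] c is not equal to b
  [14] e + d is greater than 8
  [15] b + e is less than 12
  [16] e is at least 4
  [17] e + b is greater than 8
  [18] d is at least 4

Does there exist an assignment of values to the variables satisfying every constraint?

Unsatisfiable

Constraints 1, 2, 3, 6, 10, 12, 16, and 18 confine each of e, c, d, a to the 3 values {4, …, 6}.
Constraint 5 requires all 4 of them to be distinct, but only 3 values are available — impossible by the pigeonhole principle.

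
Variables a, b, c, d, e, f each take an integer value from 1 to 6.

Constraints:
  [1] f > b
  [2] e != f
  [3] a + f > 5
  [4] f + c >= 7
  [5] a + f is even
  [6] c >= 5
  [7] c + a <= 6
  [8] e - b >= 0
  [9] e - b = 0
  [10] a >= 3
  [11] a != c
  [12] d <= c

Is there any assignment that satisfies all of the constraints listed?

From constraint 6: c ≥ 5. From constraint 10: a ≥ 3. Hence c + a ≥ 8. But constraint 7 requires c + a ≤ 6, and 6 < 8. Contradiction.

Unsatisfiable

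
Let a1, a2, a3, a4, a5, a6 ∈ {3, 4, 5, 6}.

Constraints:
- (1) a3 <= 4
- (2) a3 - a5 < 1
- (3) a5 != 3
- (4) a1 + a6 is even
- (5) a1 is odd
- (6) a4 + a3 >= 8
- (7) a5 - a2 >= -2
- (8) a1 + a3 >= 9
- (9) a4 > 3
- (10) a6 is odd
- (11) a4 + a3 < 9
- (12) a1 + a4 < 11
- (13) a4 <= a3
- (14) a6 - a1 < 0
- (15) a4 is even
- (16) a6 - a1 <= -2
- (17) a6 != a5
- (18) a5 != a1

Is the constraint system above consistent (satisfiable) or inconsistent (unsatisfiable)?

Satisfiable

Try a1 = 5, a2 = 5, a3 = 4, a4 = 4, a5 = 4, a6 = 3.
Check constraint 2: a3 - a5 = 0; constraint 6: a4 + a3 = 8. The remaining constraints are straightforward to verify.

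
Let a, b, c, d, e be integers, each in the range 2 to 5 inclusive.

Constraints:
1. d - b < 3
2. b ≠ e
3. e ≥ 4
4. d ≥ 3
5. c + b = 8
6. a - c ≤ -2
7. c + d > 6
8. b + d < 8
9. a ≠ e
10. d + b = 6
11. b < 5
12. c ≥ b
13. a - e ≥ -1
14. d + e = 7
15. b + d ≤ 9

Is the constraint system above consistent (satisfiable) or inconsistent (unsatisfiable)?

Satisfiable

Try a = 3, b = 3, c = 5, d = 3, e = 4.
Check constraint 1: d - b = 0; constraint 5: c + b = 8; constraint 6: a - c = -2. The remaining constraints are straightforward to verify.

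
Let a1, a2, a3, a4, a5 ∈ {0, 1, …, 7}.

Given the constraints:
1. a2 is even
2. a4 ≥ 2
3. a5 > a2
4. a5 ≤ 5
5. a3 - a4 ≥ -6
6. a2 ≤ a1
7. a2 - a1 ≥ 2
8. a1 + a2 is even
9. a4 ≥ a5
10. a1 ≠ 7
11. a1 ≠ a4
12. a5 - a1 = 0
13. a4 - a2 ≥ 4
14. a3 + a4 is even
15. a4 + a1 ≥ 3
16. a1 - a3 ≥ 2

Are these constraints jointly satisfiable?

Constraints 5, 7, 13, and 16 give a1 − a3 ≥ 2, a3 − a4 ≥ -6, a4 − a2 ≥ 4, a2 − a1 ≥ 2.
Adding all 4 inequalities: the left sides telescope to 0, and the right sides sum to 2 + (-6) + 4 + 2 = 2. So 0 ≥ 2, which is false.

Unsatisfiable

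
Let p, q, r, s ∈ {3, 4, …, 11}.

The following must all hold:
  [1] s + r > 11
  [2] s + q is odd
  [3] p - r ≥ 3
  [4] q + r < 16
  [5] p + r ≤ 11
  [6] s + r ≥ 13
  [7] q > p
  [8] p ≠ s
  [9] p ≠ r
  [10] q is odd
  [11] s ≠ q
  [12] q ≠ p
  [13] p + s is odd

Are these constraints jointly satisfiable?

Satisfiable

Setting (p, q, r, s) = (7, 11, 4, 10) satisfies everything: constraint 1: s + r = 14; constraint 3: p - r = 3; constraint 4: q + r = 15, and the others follow.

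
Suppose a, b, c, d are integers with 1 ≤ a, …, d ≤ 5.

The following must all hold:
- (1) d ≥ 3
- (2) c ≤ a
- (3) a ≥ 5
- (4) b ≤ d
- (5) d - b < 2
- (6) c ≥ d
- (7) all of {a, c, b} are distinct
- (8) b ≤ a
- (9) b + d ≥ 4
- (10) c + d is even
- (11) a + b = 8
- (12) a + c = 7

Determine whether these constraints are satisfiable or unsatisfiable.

Unsatisfiable

From constraint 3: a ≥ 5. From constraints 1 and 6: c ≥ d ≥ 3. Hence a + c ≥ 8. But constraint 12 requires a + c = 7, and 7 < 8. Contradiction.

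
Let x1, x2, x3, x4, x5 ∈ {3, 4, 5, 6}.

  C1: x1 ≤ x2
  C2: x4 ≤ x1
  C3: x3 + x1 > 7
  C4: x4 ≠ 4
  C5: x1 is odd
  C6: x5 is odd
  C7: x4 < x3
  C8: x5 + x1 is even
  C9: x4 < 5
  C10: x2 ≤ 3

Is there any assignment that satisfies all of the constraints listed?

Take x1 = 3, x2 = 3, x3 = 6, x4 = 3, x5 = 3. Then constraint 3: x3 + x1 = 9; constraint 5: x1 = 3 is odd, and every other listed constraint is also met.

Satisfiable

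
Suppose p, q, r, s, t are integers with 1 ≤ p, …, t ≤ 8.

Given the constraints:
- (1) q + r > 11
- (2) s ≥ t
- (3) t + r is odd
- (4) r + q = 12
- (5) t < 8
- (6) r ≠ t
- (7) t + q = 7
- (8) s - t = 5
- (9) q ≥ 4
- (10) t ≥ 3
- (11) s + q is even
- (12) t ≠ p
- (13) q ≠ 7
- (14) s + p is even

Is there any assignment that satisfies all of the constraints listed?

The assignment p = 4, q = 4, r = 8, s = 8, t = 3 works:
  constraint 1 holds since q + r = 12.
  constraint 4 holds since r + q = 12.
  constraint 7 holds since t + q = 7.
The rest check out directly.

Satisfiable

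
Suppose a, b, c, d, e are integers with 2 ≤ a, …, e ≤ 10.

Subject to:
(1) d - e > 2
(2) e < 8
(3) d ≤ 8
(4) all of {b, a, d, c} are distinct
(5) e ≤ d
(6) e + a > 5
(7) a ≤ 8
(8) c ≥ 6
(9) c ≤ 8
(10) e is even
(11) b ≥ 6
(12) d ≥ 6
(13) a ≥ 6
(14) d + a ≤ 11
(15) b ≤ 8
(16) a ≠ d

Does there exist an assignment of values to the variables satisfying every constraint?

Unsatisfiable

Constraints 3, 7, 8, 9, 11, 12, 13, and 15 confine each of b, a, d, c to the 3 values {6, …, 8}.
Constraint 4 requires all 4 of them to be distinct, but only 3 values are available — impossible by the pigeonhole principle.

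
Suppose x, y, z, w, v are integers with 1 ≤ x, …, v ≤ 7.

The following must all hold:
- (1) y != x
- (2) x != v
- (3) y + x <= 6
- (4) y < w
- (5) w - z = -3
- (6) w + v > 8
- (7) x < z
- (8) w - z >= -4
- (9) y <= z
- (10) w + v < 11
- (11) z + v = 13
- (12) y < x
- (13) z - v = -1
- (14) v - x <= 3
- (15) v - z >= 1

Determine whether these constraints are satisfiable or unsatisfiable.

Satisfiable

Setting (x, y, z, w, v) = (4, 2, 6, 3, 7) satisfies everything: constraint 3: y + x = 6; constraint 5: w - z = -3, and the others follow.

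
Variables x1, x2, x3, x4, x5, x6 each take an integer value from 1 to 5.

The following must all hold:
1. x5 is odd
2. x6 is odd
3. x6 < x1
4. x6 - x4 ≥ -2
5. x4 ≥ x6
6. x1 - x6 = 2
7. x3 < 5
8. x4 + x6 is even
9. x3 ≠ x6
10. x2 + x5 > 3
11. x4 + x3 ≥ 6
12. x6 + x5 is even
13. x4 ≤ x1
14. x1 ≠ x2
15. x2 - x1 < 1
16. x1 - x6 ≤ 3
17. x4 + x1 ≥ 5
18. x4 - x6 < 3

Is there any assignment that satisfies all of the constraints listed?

Satisfiable

The assignment x1 = 3, x2 = 1, x3 = 4, x4 = 3, x5 = 5, x6 = 1 works:
  constraint 4 holds since x6 - x4 = -2.
  constraint 6 holds since x1 - x6 = 2.
  constraint 10 holds since x2 + x5 = 6.
The rest check out directly.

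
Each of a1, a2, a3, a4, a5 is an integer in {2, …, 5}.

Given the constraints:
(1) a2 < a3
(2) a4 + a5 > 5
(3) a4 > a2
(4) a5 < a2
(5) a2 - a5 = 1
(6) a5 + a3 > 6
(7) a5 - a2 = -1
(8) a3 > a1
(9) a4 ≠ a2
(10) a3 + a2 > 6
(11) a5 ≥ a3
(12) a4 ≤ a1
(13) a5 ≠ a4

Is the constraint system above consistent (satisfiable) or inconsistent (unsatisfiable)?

Unsatisfiable

Constraints 3, 4, 8, 11, and 12 give a2 < a4, a4 ≤ a1, a1 < a3, a3 ≤ a5, a5 < a2. Chaining: a2 < a4 ≤ a1 < a3 ≤ a5 < a2, which forces a2 < a2 — impossible.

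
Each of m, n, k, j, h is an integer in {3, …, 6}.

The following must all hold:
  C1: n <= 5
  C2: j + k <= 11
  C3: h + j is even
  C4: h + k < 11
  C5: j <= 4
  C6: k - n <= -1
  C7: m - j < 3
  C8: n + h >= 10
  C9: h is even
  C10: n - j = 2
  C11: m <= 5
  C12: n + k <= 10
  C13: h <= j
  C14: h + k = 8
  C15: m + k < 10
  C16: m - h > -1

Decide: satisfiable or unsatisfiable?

Unsatisfiable

From constraint 1: n ≤ 5. From constraints 5 and 13: h ≤ j ≤ 4. Hence n + h ≤ 9. But constraint 8 requires n + h ≥ 10, and 10 > 9. Contradiction.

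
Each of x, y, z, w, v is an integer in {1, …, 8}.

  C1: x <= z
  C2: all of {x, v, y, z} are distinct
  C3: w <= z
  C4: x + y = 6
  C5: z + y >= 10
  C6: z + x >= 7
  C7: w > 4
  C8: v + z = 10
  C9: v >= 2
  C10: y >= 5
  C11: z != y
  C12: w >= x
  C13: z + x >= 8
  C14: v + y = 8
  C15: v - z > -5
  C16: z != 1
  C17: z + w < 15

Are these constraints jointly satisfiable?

Satisfiable

Take x = 1, y = 5, z = 7, w = 7, v = 3. Then constraint 4: x + y = 6; constraint 5: z + y = 12; constraint 6: z + x = 8, and every other listed constraint is also met.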